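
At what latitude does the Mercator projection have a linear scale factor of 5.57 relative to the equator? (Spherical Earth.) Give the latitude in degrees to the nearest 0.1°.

79.7°

Mercator scale is k = sec φ = 1/cos φ.
1/cos φ = 5.57  ⇒  cos φ = 0.1795  ⇒  φ = arccos(0.1795) ≈ 79.7°.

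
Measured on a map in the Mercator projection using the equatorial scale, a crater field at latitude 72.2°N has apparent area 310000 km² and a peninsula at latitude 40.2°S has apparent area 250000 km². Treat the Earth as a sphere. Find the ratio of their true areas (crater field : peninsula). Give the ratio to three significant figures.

Since Mercator area scale is 1/cos²φ, the true area equals the apparent area multiplied by cos²φ.
True area of crater field: 310000 × cos²(72.2°) = 310000 × 0.09345 = 28970 km².
True area of peninsula: 250000 × cos²(40.2°) = 250000 × 0.5834 = 145800 km².
Ratio = 28970 / 145800 ≈ 0.199.

0.199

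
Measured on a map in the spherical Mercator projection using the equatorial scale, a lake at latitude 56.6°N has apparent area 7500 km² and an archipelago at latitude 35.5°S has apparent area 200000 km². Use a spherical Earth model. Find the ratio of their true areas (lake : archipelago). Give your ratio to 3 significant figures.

On Mercator the areal scale is sec²φ, so true area = apparent × cos²φ.
True area of lake: 7500 × cos²(56.6°) = 7500 × 0.3030 = 2273 km².
True area of archipelago: 200000 × cos²(35.5°) = 200000 × 0.6628 = 132600 km².
Ratio = 2273 / 132600 ≈ 0.0171.

0.0171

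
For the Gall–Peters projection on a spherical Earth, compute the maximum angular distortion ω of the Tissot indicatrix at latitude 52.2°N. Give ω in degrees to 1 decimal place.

16.3°

The Gall–Peters projection is cylindrical equal-area with φ₀ = 45°. For cylindrical equal-area with standard parallel φ₀, h = cos φ / cos φ₀ and k = cos φ₀ / cos φ, so h·k = 1.
At 52.2°: h = 0.8668, k = 1.154; principal scales a = 1.154, b = 0.8668.
sin(ω/2) = (a − b)/(a + b) = 0.2869/2.020 = 0.1420, so ω = 2 arcsin(0.1420) ≈ 16.3°.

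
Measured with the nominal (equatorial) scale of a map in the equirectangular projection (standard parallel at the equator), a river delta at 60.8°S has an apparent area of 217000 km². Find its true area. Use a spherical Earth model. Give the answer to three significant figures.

106000 km²

In the plate carrée (x = Rλ, y = Rφ), meridians are true-scale (h = 1) and parallels are stretched by k = sec φ.
Areal scale = h·k = 1 × sec φ; at 60.8°, h = 1.000, k = 2.050, so h·k = 2.050.
True area = apparent / (areal scale) = 217000 / 2.050 ≈ 106000 km².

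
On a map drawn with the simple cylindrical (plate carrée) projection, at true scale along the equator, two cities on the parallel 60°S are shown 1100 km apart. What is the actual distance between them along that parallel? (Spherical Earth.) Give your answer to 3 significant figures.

550 km

Plate carrée maps x = Rλ, y = Rφ. The meridian scale is h = 1 and the parallel scale is k = 1/cos φ = sec φ.
Along the parallel at 60°, map distances are exaggerated by k = sec 60° = 2.000.
True distance = 1100 / 2.000 = 1100 × cos 60° ≈ 550 km.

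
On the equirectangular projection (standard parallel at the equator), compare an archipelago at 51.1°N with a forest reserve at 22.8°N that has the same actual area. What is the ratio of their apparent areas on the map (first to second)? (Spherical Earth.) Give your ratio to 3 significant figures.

1.47

Plate carrée maps x = Rλ, y = Rφ. The meridian scale is h = 1 and the parallel scale is k = 1/cos φ = sec φ.
Areal scale at 51.1°: h·k = 1.000 × 1.592 = 1.592.
Areal scale at 22.8°: h·k = 1.000 × 1.085 = 1.085.
Ratio = 1.592/1.085 ≈ 1.47.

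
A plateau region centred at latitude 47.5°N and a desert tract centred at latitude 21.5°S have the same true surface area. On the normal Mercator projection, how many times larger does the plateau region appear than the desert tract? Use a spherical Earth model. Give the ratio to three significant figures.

Mercator is conformal with k = sec φ, so areal scale = k² = sec²φ.
At 47.5°: sec²(47.5°) = 1/0.6756² = 2.191.
At 21.5°: sec²(21.5°) = 1/0.9304² = 1.155.
Ratio = 2.191/1.155 = cos²(21.5°)/cos²(47.5°) ≈ 1.90.

1.90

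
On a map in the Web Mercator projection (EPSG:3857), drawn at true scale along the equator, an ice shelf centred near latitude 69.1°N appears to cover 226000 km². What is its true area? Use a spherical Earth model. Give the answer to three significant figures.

28800 km²

The Mercator projection is conformal; its linear scale factor is the same in every direction and equals sec φ = 1/cos φ.
Areal scale = k² = sec²φ = 1/cos²(69.1°) = 1/0.3567² = 7.858.
True area = apparent / (areal scale) = 226000 / 7.858 ≈ 28800 km².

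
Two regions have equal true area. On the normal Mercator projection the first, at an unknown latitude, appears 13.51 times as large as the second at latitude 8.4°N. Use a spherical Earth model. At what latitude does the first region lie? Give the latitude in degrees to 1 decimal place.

Mercator areal scale is sec²φ, so apparent-area ratio = sec²φ₁ / sec²φ₂ = cos²φ₂ / cos²φ₁.
cos²φ₂ / cos²φ₁ = 13.51  ⇒  cos φ₁ = cos 8.4° / √13.51 = 0.9893/3.676 = 0.2691.
φ₁ = arccos(0.2691) ≈ 74.4°.

74.4°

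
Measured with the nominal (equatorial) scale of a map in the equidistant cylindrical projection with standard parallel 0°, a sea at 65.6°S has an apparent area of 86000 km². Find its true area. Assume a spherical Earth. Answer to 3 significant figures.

35500 km²

Plate carrée maps x = Rλ, y = Rφ. The meridian scale is h = 1 and the parallel scale is k = 1/cos φ = sec φ.
Areal scale = h·k = 1 × sec φ; at 65.6°, h = 1.000, k = 2.421, so h·k = 2.421.
True area = apparent / (areal scale) = 86000 / 2.421 ≈ 35500 km².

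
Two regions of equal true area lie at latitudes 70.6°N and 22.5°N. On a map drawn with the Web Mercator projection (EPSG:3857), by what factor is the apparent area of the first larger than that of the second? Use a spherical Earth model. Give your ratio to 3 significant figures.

7.74

On Mercator, area is exaggerated by sec²φ = 1/cos²φ.
At 70.6°: sec²(70.6°) = 1/0.3322² = 9.064.
At 22.5°: sec²(22.5°) = 1/0.9239² = 1.172.
Ratio = 9.064/1.172 = cos²(22.5°)/cos²(70.6°) ≈ 7.74.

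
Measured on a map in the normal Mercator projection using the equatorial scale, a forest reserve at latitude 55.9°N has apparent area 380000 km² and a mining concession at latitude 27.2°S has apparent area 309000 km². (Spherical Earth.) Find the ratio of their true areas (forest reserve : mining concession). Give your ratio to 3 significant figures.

0.489

Mercator's areal exaggeration is sec²φ; hence true area = (apparent area) · cos²φ.
True area of forest reserve: 380000 × cos²(55.9°) = 380000 × 0.3143 = 119400 km².
True area of mining concession: 309000 × cos²(27.2°) = 309000 × 0.7911 = 244400 km².
Ratio = 119400 / 244400 ≈ 0.489.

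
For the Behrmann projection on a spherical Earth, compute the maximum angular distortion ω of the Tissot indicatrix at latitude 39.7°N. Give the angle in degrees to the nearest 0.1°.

13.5°

Behrmann is a cylindrical equal-area projection with standard parallels at ±30°. For cylindrical equal-area with standard parallel φ₀, h = cos φ / cos φ₀ and k = cos φ₀ / cos φ, so h·k = 1.
At 39.7°: h = 0.8884, k = 1.126; principal scales a = 1.126, b = 0.8884.
sin(ω/2) = (a − b)/(a + b) = 0.2372/2.014 = 0.1178, so ω = 2 arcsin(0.1178) ≈ 13.5°.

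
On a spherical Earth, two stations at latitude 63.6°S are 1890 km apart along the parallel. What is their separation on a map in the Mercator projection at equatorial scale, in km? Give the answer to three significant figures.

4250 km

Mercator is conformal, so the point scale is isotropic: h = k = sec φ = 1/cos φ.
Along the parallel, k = sec 63.6° = 1/0.4446 = 2.249.
Map distance = 1890 × 2.249 ≈ 4250 km.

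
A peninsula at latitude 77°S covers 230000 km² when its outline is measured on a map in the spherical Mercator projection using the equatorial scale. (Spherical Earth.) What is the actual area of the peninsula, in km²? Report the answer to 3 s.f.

For Mercator, h = k = sec φ (a conformal cylindrical projection has a single point scale, 1/cos φ).
Areal scale = k² = sec²φ = 1/cos²(77°) = 1/0.2250² = 19.76.
True area = apparent / (areal scale) = 230000 / 19.76 ≈ 11600 km².

11600 km²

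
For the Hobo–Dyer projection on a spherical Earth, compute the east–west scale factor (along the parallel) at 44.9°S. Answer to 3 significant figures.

1.12

Hobo–Dyer is a cylindrical equal-area projection with standard parallels at ±37.5°. For cylindrical equal-area with standard parallel φ₀, h = cos φ / cos φ₀ and k = cos φ₀ / cos φ, so h·k = 1.
k = cos 37.5° / cos 44.9° = 0.7934/0.7083 = 1.120.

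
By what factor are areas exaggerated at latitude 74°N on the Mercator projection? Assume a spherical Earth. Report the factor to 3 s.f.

The Mercator projection is conformal; its linear scale factor is the same in every direction and equals sec φ = 1/cos φ.
Areal scale = k² = sec²φ = 1/cos²(74°) = 1/0.2756² = 13.16.

13.2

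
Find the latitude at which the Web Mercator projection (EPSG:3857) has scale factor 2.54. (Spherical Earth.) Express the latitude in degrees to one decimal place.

66.8°

Mercator scale is k = sec φ = 1/cos φ.
1/cos φ = 2.54  ⇒  cos φ = 0.3937  ⇒  φ = arccos(0.3937) ≈ 66.8°.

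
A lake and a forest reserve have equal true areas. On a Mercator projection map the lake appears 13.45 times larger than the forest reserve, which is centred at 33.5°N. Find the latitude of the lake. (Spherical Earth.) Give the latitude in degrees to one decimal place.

For equal true areas on Mercator, apparent areas scale as sec²φ, so the ratio is cos²φ₂ / cos²φ₁.
cos²φ₂ / cos²φ₁ = 13.45  ⇒  cos φ₁ = cos 33.5° / √13.45 = 0.8339/3.667 = 0.2274.
φ₁ = arccos(0.2274) ≈ 76.9°.

76.9°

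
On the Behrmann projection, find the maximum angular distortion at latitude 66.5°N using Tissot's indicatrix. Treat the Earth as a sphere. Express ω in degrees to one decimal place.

The Behrmann projection is cylindrical equal-area with φ₀ = 30°. A cylindrical equal-area projection with standard parallel φ₀ has meridian scale h = cos φ / cos φ₀ and parallel scale k = cos φ₀ / cos φ (so areas are preserved, h·k = 1).
At 66.5°: h = 0.4604, k = 2.172; principal scales a = 2.172, b = 0.4604.
sin(ω/2) = (a − b)/(a + b) = 1.711/2.632 = 0.6502, so ω = 2 arcsin(0.6502) ≈ 81.1°.

81.1°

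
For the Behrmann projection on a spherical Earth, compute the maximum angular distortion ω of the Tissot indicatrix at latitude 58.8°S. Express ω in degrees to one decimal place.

56.5°

Behrmann is a cylindrical equal-area projection with standard parallels at ±30°. For cylindrical equal-area with standard parallel φ₀, h = cos φ / cos φ₀ and k = cos φ₀ / cos φ, so h·k = 1.
At 58.8°: h = 0.5982, k = 1.672; principal scales a = 1.672, b = 0.5982.
sin(ω/2) = (a − b)/(a + b) = 1.074/2.270 = 0.4730, so ω = 2 arcsin(0.4730) ≈ 56.5°.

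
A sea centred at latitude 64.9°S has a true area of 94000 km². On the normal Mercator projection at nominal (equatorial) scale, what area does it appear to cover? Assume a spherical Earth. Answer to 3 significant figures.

522000 km²

Mercator is conformal, so the point scale is isotropic: h = k = sec φ = 1/cos φ.
Areal scale = k² = sec²φ = 1/cos²(64.9°) = 1/0.4242² = 5.557.
Apparent area = 94000 × 5.557 ≈ 522000 km².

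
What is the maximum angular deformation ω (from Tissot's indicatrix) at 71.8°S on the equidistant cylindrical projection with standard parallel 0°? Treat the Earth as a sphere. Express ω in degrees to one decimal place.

63.2°

In the plate carrée (x = Rλ, y = Rφ), meridians are true-scale (h = 1) and parallels are stretched by k = sec φ.
At 71.8°: h = 1.000, k = 3.202; principal scales a = 3.202, b = 1.000.
sin(ω/2) = (a − b)/(a + b) = 2.202/4.202 = 0.5240, so ω = 2 arcsin(0.5240) ≈ 63.2°.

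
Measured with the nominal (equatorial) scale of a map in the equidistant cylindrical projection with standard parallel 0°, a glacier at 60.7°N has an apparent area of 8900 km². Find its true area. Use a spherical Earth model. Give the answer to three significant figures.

In the plate carrée (x = Rλ, y = Rφ), meridians are true-scale (h = 1) and parallels are stretched by k = sec φ.
Areal scale = h·k = 1 × sec φ; at 60.7°, h = 1.000, k = 2.043, so h·k = 2.043.
True area = apparent / (areal scale) = 8900 / 2.043 ≈ 4360 km².

4360 km²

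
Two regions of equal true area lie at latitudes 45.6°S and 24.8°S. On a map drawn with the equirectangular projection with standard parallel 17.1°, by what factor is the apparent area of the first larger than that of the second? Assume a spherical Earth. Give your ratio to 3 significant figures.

1.30

The equidistant cylindrical projection with φ₀ = 17.1° has h = 1 (meridians true) and k = cos φ₀ / cos φ along parallels.
Areal scale at 45.6°: h·k = 1.000 × 1.366 = 1.366.
Areal scale at 24.8°: h·k = 1.000 × 1.053 = 1.053.
Ratio = 1.366/1.053 ≈ 1.30.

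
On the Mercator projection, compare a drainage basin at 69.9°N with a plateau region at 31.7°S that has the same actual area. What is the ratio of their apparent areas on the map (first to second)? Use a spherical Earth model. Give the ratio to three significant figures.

Mercator areal scale is sec²φ.
At 69.9°: sec²(69.9°) = 1/0.3437² = 8.467.
At 31.7°: sec²(31.7°) = 1/0.8508² = 1.381.
Ratio = 8.467/1.381 = cos²(31.7°)/cos²(69.9°) ≈ 6.13.

6.13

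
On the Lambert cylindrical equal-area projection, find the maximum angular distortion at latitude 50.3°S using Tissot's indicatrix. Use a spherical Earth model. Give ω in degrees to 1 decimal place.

The Lambert cylindrical equal-area projection is the cylindrical equal-area projection with its standard parallel at the equator (φ₀ = 0). A cylindrical equal-area projection with standard parallel φ₀ has meridian scale h = cos φ / cos φ₀ and parallel scale k = cos φ₀ / cos φ (so areas are preserved, h·k = 1).
At 50.3°: h = 0.6388, k = 1.566; principal scales a = 1.566, b = 0.6388.
sin(ω/2) = (a − b)/(a + b) = 0.9267/2.204 = 0.4204, so ω = 2 arcsin(0.4204) ≈ 49.7°.

49.7°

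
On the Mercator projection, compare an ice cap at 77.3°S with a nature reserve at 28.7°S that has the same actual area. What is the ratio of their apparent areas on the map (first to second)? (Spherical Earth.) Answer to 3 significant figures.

Mercator areal scale is sec²φ.
At 77.3°: sec²(77.3°) = 1/0.2198² = 20.69.
At 28.7°: sec²(28.7°) = 1/0.8771² = 1.300.
Ratio = 20.69/1.300 = cos²(28.7°)/cos²(77.3°) ≈ 15.9.

15.9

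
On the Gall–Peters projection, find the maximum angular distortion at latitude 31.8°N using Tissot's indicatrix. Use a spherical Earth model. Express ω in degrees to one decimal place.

Gall–Peters is a cylindrical equal-area projection with standard parallels at ±45°. For cylindrical equal-area with standard parallel φ₀, h = cos φ / cos φ₀ and k = cos φ₀ / cos φ, so h·k = 1.
At 31.8°: h = 1.202, k = 0.8320; principal scales a = 1.202, b = 0.8320.
sin(ω/2) = (a − b)/(a + b) = 0.3699/2.034 = 0.1819, so ω = 2 arcsin(0.1819) ≈ 21.0°.

21.0°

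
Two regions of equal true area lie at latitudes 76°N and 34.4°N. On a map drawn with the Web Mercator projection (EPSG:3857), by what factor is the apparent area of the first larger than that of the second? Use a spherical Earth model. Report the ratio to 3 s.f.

11.6

Mercator areal scale is sec²φ.
At 76°: sec²(76°) = 1/0.2419² = 17.09.
At 34.4°: sec²(34.4°) = 1/0.8251² = 1.469.
Ratio = 17.09/1.469 = cos²(34.4°)/cos²(76°) ≈ 11.6.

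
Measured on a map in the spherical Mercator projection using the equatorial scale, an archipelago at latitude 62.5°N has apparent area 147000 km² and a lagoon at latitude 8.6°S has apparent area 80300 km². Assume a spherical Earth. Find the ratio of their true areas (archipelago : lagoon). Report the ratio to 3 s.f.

Mercator's areal exaggeration is sec²φ; hence true area = (apparent area) · cos²φ.
True area of archipelago: 147000 × cos²(62.5°) = 147000 × 0.2132 = 31340 km².
True area of lagoon: 80300 × cos²(8.6°) = 80300 × 0.9776 = 78500 km².
Ratio = 31340 / 78500 ≈ 0.399.

0.399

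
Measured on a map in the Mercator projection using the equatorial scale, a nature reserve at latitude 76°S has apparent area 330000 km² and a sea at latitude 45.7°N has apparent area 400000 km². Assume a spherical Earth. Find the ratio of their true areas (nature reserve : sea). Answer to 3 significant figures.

Mercator's areal exaggeration is sec²φ; hence true area = (apparent area) · cos²φ.
True area of nature reserve: 330000 × cos²(76°) = 330000 × 0.05853 = 19310 km².
True area of sea: 400000 × cos²(45.7°) = 400000 × 0.4878 = 195100 km².
Ratio = 19310 / 195100 ≈ 0.0990.

0.0990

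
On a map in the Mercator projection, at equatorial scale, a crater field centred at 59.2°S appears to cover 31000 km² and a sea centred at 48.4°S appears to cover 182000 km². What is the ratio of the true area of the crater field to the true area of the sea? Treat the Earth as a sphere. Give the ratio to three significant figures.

Mercator's areal exaggeration is sec²φ; hence true area = (apparent area) · cos²φ.
True area of crater field: 31000 × cos²(59.2°) = 31000 × 0.2622 = 8128 km².
True area of sea: 182000 × cos²(48.4°) = 182000 × 0.4408 = 80230 km².
Ratio = 8128 / 80230 ≈ 0.101.

0.101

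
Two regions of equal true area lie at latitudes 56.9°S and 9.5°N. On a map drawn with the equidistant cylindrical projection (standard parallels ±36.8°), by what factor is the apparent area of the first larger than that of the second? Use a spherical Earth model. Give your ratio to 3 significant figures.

1.81

In the equirectangular projection with standard parallel φ₀ = 36.8° (x = Rλ cos φ₀, y = Rφ), meridians are true-scale (h = 1) and the parallel scale is k = cos φ₀ / cos φ.
Areal scale at 56.9°: h·k = 1.000 × 1.466 = 1.466.
Areal scale at 9.5°: h·k = 1.000 × 0.8119 = 0.8119.
Ratio = 1.466/0.8119 ≈ 1.81.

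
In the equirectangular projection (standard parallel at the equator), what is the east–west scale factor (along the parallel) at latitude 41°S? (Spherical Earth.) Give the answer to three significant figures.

Plate carrée maps x = Rλ, y = Rφ. The meridian scale is h = 1 and the parallel scale is k = 1/cos φ = sec φ.
k = 1/cos 41° = 1/0.7547 = 1.325.

1.33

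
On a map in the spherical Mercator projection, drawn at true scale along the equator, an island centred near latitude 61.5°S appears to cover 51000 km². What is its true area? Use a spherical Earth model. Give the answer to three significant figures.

For Mercator, h = k = sec φ (a conformal cylindrical projection has a single point scale, 1/cos φ).
Areal scale = k² = sec²φ = 1/cos²(61.5°) = 1/0.4772² = 4.392.
True area = apparent / (areal scale) = 51000 / 4.392 ≈ 11600 km².

11600 km²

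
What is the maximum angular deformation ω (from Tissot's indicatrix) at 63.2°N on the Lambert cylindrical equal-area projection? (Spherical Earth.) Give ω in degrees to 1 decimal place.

82.9°

The Lambert cylindrical equal-area projection is the cylindrical equal-area projection with its standard parallel at the equator (φ₀ = 0). A cylindrical equal-area projection with standard parallel φ₀ has meridian scale h = cos φ / cos φ₀ and parallel scale k = cos φ₀ / cos φ (so areas are preserved, h·k = 1).
At 63.2°: h = 0.4509, k = 2.218; principal scales a = 2.218, b = 0.4509.
sin(ω/2) = (a − b)/(a + b) = 1.767/2.669 = 0.6621, so ω = 2 arcsin(0.6621) ≈ 82.9°.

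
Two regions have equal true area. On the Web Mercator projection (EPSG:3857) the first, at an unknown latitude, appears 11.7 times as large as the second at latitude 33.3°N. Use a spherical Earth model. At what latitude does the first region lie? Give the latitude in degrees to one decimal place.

Mercator areal scale is sec²φ, so apparent-area ratio = sec²φ₁ / sec²φ₂ = cos²φ₂ / cos²φ₁.
cos²φ₂ / cos²φ₁ = 11.7  ⇒  cos φ₁ = cos 33.3° / √11.7 = 0.8358/3.421 = 0.2444.
φ₁ = arccos(0.2444) ≈ 75.9°.

75.9°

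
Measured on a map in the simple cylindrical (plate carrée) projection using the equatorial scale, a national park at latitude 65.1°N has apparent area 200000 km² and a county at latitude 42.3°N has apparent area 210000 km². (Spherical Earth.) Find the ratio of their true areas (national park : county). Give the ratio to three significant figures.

0.542

Plate carrée has h = 1 and k = sec φ, giving areal scale sec φ; true area = (apparent area) · cos φ.
True area of national park: 200000 × cos(65.1°) = 200000 × 0.4210 = 84210 km².
True area of county: 210000 × cos(42.3°) = 210000 × 0.7396 = 155300 km².
Ratio = 84210 / 155300 ≈ 0.542.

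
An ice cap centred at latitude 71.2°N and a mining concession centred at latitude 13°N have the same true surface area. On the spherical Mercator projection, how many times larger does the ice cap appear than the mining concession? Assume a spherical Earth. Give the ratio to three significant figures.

On Mercator, area is exaggerated by sec²φ = 1/cos²φ.
At 71.2°: sec²(71.2°) = 1/0.3223² = 9.629.
At 13°: sec²(13°) = 1/0.9744² = 1.053.
Ratio = 9.629/1.053 = cos²(13°)/cos²(71.2°) ≈ 9.14.

9.14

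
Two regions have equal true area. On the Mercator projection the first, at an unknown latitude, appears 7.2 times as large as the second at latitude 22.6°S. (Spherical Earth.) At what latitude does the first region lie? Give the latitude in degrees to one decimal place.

69.9°

Mercator areal scale is sec²φ, so apparent-area ratio = sec²φ₁ / sec²φ₂ = cos²φ₂ / cos²φ₁.
cos²φ₂ / cos²φ₁ = 7.2  ⇒  cos φ₁ = cos 22.6° / √7.2 = 0.9232/2.683 = 0.3441.
φ₁ = arccos(0.3441) ≈ 69.9°.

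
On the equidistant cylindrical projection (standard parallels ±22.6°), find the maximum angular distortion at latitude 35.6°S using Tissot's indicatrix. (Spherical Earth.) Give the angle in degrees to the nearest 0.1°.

7.3°

In the equirectangular projection with standard parallel φ₀ = 22.6° (x = Rλ cos φ₀, y = Rφ), meridians are true-scale (h = 1) and the parallel scale is k = cos φ₀ / cos φ.
At 35.6°: h = 1.000, k = 1.135; principal scales a = 1.135, b = 1.000.
sin(ω/2) = (a − b)/(a + b) = 0.1354/2.135 = 0.06342, so ω = 2 arcsin(0.06342) ≈ 7.3°.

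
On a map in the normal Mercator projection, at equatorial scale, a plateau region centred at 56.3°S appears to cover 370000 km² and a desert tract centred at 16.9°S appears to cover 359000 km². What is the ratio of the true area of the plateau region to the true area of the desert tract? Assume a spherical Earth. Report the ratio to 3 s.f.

0.347

On Mercator the areal scale is sec²φ, so true area = apparent × cos²φ.
True area of plateau region: 370000 × cos²(56.3°) = 370000 × 0.3079 = 113900 km².
True area of desert tract: 359000 × cos²(16.9°) = 359000 × 0.9155 = 328700 km².
Ratio = 113900 / 328700 ≈ 0.347.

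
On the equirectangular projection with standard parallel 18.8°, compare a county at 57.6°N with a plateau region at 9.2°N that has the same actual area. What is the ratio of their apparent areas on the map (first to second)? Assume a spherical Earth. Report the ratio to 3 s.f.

1.84

With standard parallel φ₀ = 18.8°, the equirectangular projection gives x = Rλ cos φ₀, y = Rφ, so h = 1 and k = cos 18.8° / cos φ.
Areal scale at 57.6°: h·k = 1.000 × 1.767 = 1.767.
Areal scale at 9.2°: h·k = 1.000 × 0.9590 = 0.9590.
Ratio = 1.767/0.9590 ≈ 1.84.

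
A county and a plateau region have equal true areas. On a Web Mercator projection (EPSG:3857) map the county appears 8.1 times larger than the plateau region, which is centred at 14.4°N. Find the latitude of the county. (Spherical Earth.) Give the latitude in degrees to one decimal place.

70.1°

For equal true areas on Mercator, apparent areas scale as sec²φ, so the ratio is cos²φ₂ / cos²φ₁.
cos²φ₂ / cos²φ₁ = 8.1  ⇒  cos φ₁ = cos 14.4° / √8.1 = 0.9686/2.846 = 0.3403.
φ₁ = arccos(0.3403) ≈ 70.1°.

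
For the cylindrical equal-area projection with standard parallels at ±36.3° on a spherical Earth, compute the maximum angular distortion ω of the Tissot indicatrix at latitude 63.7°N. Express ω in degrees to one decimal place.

A cylindrical equal-area projection with standard parallel φ₀ has meridian scale h = cos φ / cos φ₀ and parallel scale k = cos φ₀ / cos φ (so areas are preserved, h·k = 1).
At 63.7°: h = 0.5498, k = 1.819; principal scales a = 1.819, b = 0.5498.
sin(ω/2) = (a − b)/(a + b) = 1.269/2.369 = 0.5358, so ω = 2 arcsin(0.5358) ≈ 64.8°.

64.8°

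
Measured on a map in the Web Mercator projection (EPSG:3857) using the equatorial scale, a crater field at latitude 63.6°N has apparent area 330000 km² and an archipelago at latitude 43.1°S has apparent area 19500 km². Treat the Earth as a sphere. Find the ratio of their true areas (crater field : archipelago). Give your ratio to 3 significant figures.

Mercator's areal exaggeration is sec²φ; hence true area = (apparent area) · cos²φ.
True area of crater field: 330000 × cos²(63.6°) = 330000 × 0.1977 = 65240 km².
True area of archipelago: 19500 × cos²(43.1°) = 19500 × 0.5331 = 10400 km².
Ratio = 65240 / 10400 ≈ 6.28.

6.28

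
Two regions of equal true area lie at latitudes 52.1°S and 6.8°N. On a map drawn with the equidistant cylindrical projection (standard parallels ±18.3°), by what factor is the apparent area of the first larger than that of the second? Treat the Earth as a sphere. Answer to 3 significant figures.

1.62

The equidistant cylindrical projection with φ₀ = 18.3° has h = 1 (meridians true) and k = cos φ₀ / cos φ along parallels.
Areal scale at 52.1°: h·k = 1.000 × 1.546 = 1.546.
Areal scale at 6.8°: h·k = 1.000 × 0.9562 = 0.9562.
Ratio = 1.546/0.9562 ≈ 1.62.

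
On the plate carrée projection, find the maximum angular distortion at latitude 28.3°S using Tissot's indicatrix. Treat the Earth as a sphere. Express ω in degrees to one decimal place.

7.3°

In the plate carrée (x = Rλ, y = Rφ), meridians are true-scale (h = 1) and parallels are stretched by k = sec φ.
At 28.3°: h = 1.000, k = 1.136; principal scales a = 1.136, b = 1.000.
sin(ω/2) = (a − b)/(a + b) = 0.1357/2.136 = 0.06356, so ω = 2 arcsin(0.06356) ≈ 7.3°.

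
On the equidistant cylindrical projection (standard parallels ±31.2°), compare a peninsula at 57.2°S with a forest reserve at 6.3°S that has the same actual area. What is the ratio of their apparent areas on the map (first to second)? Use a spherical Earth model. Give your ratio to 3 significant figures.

The equidistant cylindrical projection with φ₀ = 31.2° has h = 1 (meridians true) and k = cos φ₀ / cos φ along parallels.
Areal scale at 57.2°: h·k = 1.000 × 1.579 = 1.579.
Areal scale at 6.3°: h·k = 1.000 × 0.8606 = 0.8606.
Ratio = 1.579/0.8606 ≈ 1.83.

1.83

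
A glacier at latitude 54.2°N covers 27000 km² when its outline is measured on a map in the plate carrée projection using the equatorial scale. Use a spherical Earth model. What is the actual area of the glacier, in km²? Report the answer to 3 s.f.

In the plate carrée (x = Rλ, y = Rφ), meridians are true-scale (h = 1) and parallels are stretched by k = sec φ.
Areal scale = h·k = 1 × sec φ; at 54.2°, h = 1.000, k = 1.710, so h·k = 1.710.
True area = apparent / (areal scale) = 27000 / 1.710 ≈ 15800 km².

15800 km²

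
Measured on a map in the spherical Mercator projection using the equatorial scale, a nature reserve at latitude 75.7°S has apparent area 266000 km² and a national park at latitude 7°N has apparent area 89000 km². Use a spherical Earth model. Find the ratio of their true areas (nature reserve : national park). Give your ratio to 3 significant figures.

0.185

Mercator's areal exaggeration is sec²φ; hence true area = (apparent area) · cos²φ.
True area of nature reserve: 266000 × cos²(75.7°) = 266000 × 0.06101 = 16230 km².
True area of national park: 89000 × cos²(7°) = 89000 × 0.9851 = 87680 km².
Ratio = 16230 / 87680 ≈ 0.185.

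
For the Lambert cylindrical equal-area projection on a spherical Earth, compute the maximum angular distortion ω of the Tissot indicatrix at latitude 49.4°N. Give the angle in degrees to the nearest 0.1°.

47.8°

The Lambert cylindrical equal-area projection is the cylindrical equal-area projection with its standard parallel at the equator (φ₀ = 0). A cylindrical equal-area projection with standard parallel φ₀ has meridian scale h = cos φ / cos φ₀ and parallel scale k = cos φ₀ / cos φ (so areas are preserved, h·k = 1).
At 49.4°: h = 0.6508, k = 1.537; principal scales a = 1.537, b = 0.6508.
sin(ω/2) = (a − b)/(a + b) = 0.8859/2.187 = 0.4050, so ω = 2 arcsin(0.4050) ≈ 47.8°.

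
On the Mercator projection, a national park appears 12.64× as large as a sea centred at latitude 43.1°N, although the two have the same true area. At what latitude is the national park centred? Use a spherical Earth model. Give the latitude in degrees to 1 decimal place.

On Mercator, (apparent₁)/(apparent₂) = sec²φ₁ / sec²φ₂ when true areas are equal.
cos²φ₂ / cos²φ₁ = 12.64  ⇒  cos φ₁ = cos 43.1° / √12.64 = 0.7302/3.555 = 0.2054.
φ₁ = arccos(0.2054) ≈ 78.1°.

78.1°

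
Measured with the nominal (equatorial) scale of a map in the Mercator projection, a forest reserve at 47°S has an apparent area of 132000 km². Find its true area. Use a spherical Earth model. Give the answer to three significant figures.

61400 km²

For Mercator, h = k = sec φ (a conformal cylindrical projection has a single point scale, 1/cos φ).
Areal scale = k² = sec²φ = 1/cos²(47°) = 1/0.6820² = 2.150.
True area = apparent / (areal scale) = 132000 / 2.150 ≈ 61400 km².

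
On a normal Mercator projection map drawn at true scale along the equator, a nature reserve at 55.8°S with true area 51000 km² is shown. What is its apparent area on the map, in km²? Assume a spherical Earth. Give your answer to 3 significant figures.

The Mercator projection is conformal; its linear scale factor is the same in every direction and equals sec φ = 1/cos φ.
Areal scale = k² = sec²φ = 1/cos²(55.8°) = 1/0.5621² = 3.165.
Apparent area = 51000 × 3.165 ≈ 161000 km².

161000 km²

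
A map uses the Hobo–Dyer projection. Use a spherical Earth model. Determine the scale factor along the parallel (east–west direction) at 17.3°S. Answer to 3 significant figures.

0.831

Hobo–Dyer is a cylindrical equal-area projection with standard parallels at ±37.5°. For cylindrical equal-area with standard parallel φ₀, h = cos φ / cos φ₀ and k = cos φ₀ / cos φ, so h·k = 1.
k = cos 37.5° / cos 17.3° = 0.7934/0.9548 = 0.8309.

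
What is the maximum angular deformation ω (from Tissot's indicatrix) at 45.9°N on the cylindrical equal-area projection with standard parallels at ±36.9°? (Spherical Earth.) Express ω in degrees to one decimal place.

Cylindrical equal-area (φ₀ = 36.9°): h = cos φ / cos 36.9° along meridians, k = cos 36.9° / cos φ along parallels; h·k = 1.
At 45.9°: h = 0.8702, k = 1.149; principal scales a = 1.149, b = 0.8702.
sin(ω/2) = (a − b)/(a + b) = 0.2789/2.019 = 0.1381, so ω = 2 arcsin(0.1381) ≈ 15.9°.

15.9°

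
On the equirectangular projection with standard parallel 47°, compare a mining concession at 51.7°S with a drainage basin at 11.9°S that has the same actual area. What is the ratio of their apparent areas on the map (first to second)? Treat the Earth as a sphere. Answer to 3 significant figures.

With standard parallel φ₀ = 47°, the equirectangular projection gives x = Rλ cos φ₀, y = Rφ, so h = 1 and k = cos 47° / cos φ.
Areal scale at 51.7°: h·k = 1.000 × 1.100 = 1.100.
Areal scale at 11.9°: h·k = 1.000 × 0.6970 = 0.6970.
Ratio = 1.100/0.6970 ≈ 1.58.

1.58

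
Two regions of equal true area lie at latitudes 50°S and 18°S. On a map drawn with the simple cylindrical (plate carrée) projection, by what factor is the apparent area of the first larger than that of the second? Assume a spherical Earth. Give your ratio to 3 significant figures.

1.48

In the plate carrée (x = Rλ, y = Rφ), meridians are true-scale (h = 1) and parallels are stretched by k = sec φ.
Areal scale at 50°: h·k = 1.000 × 1.556 = 1.556.
Areal scale at 18°: h·k = 1.000 × 1.051 = 1.051.
Ratio = 1.556/1.051 ≈ 1.48.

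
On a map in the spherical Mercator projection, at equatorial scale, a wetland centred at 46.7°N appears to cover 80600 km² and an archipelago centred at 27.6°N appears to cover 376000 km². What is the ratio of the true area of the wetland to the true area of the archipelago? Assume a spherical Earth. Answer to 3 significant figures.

Mercator's areal exaggeration is sec²φ; hence true area = (apparent area) · cos²φ.
True area of wetland: 80600 × cos²(46.7°) = 80600 × 0.4703 = 37910 km².
True area of archipelago: 376000 × cos²(27.6°) = 376000 × 0.7854 = 295300 km².
Ratio = 37910 / 295300 ≈ 0.128.

0.128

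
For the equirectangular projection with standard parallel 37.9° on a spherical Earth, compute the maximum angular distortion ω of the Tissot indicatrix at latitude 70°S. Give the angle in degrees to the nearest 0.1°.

46.6°

In the equirectangular projection with standard parallel φ₀ = 37.9° (x = Rλ cos φ₀, y = Rφ), meridians are true-scale (h = 1) and the parallel scale is k = cos φ₀ / cos φ.
At 70°: h = 1.000, k = 2.307; principal scales a = 2.307, b = 1.000.
sin(ω/2) = (a − b)/(a + b) = 1.307/3.307 = 0.3952, so ω = 2 arcsin(0.3952) ≈ 46.6°.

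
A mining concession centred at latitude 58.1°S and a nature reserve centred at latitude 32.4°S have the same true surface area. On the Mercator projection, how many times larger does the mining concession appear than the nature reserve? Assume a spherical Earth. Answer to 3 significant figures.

2.55

Mercator areal scale is sec²φ.
At 58.1°: sec²(58.1°) = 1/0.5284² = 3.581.
At 32.4°: sec²(32.4°) = 1/0.8443² = 1.403.
Ratio = 3.581/1.403 = cos²(32.4°)/cos²(58.1°) ≈ 2.55.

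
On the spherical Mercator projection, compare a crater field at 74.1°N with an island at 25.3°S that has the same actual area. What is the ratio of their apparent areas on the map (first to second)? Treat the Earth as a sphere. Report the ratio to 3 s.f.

10.9

Mercator areal scale is sec²φ.
At 74.1°: sec²(74.1°) = 1/0.2740² = 13.32.
At 25.3°: sec²(25.3°) = 1/0.9041² = 1.223.
Ratio = 13.32/1.223 = cos²(25.3°)/cos²(74.1°) ≈ 10.9.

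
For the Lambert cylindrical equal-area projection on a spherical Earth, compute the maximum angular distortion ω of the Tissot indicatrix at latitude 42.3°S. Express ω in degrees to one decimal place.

The Lambert cylindrical equal-area projection is the cylindrical equal-area projection with its standard parallel at the equator (φ₀ = 0). A cylindrical equal-area projection with standard parallel φ₀ has meridian scale h = cos φ / cos φ₀ and parallel scale k = cos φ₀ / cos φ (so areas are preserved, h·k = 1).
At 42.3°: h = 0.7396, k = 1.352; principal scales a = 1.352, b = 0.7396.
sin(ω/2) = (a − b)/(a + b) = 0.6124/2.092 = 0.2928, so ω = 2 arcsin(0.2928) ≈ 34.0°.

34.0°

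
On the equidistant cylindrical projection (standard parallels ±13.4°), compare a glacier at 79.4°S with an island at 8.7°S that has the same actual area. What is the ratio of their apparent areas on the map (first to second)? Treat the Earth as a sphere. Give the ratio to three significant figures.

The equidistant cylindrical projection with φ₀ = 13.4° has h = 1 (meridians true) and k = cos φ₀ / cos φ along parallels.
Areal scale at 79.4°: h·k = 1.000 × 5.288 = 5.288.
Areal scale at 8.7°: h·k = 1.000 × 0.9841 = 0.9841.
Ratio = 5.288/0.9841 ≈ 5.37.

5.37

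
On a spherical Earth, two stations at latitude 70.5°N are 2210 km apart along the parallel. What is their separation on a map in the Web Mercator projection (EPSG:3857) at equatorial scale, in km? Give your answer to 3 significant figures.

Mercator is conformal, so the point scale is isotropic: h = k = sec φ = 1/cos φ.
Along the parallel, k = sec 70.5° = 1/0.3338 = 2.996.
Map distance = 2210 × 2.996 ≈ 6620 km.

6620 km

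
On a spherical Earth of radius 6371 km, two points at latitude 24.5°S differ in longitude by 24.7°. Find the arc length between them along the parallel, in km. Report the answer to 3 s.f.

Arc length along a parallel = R cos φ · Δλ (with Δλ in radians).
= 6371 × cos 24.5° × (24.7° × π/180) = 6371 × 0.9100 × 0.4311 ≈ 2500 km.

2500 km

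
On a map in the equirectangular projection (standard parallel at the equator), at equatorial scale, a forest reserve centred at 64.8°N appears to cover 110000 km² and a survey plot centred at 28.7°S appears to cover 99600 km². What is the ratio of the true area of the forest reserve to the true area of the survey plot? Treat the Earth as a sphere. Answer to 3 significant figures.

0.536

Plate carrée has h = 1 and k = sec φ, giving areal scale sec φ; true area = (apparent area) · cos φ.
True area of forest reserve: 110000 × cos(64.8°) = 110000 × 0.4258 = 46840 km².
True area of survey plot: 99600 × cos(28.7°) = 99600 × 0.8771 = 87360 km².
Ratio = 46840 / 87360 ≈ 0.536.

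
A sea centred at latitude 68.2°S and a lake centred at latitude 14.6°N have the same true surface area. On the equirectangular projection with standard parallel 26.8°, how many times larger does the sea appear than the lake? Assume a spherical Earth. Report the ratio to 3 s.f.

In the equirectangular projection with standard parallel φ₀ = 26.8° (x = Rλ cos φ₀, y = Rφ), meridians are true-scale (h = 1) and the parallel scale is k = cos φ₀ / cos φ.
Areal scale at 68.2°: h·k = 1.000 × 2.404 = 2.404.
Areal scale at 14.6°: h·k = 1.000 × 0.9224 = 0.9224.
Ratio = 2.404/0.9224 ≈ 2.61.

2.61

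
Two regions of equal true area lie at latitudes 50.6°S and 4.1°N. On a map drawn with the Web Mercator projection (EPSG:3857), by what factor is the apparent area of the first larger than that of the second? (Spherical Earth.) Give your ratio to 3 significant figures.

2.47

On Mercator, area is exaggerated by sec²φ = 1/cos²φ.
At 50.6°: sec²(50.6°) = 1/0.6347² = 2.482.
At 4.1°: sec²(4.1°) = 1/0.9974² = 1.005.
Ratio = 2.482/1.005 = cos²(4.1°)/cos²(50.6°) ≈ 2.47.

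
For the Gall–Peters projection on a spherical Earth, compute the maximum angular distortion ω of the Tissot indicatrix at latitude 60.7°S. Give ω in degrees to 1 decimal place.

The Gall–Peters projection is cylindrical equal-area with φ₀ = 45°. Cylindrical equal-area (φ₀ = 45°): h = cos φ / cos 45° along meridians, k = cos 45° / cos φ along parallels; h·k = 1.
At 60.7°: h = 0.6921, k = 1.445; principal scales a = 1.445, b = 0.6921.
sin(ω/2) = (a − b)/(a + b) = 0.7528/2.137 = 0.3523, so ω = 2 arcsin(0.3523) ≈ 41.3°.

41.3°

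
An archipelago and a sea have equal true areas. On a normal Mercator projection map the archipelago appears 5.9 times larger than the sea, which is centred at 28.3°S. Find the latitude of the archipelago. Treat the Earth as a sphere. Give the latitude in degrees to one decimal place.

For equal true areas on Mercator, apparent areas scale as sec²φ, so the ratio is cos²φ₂ / cos²φ₁.
cos²φ₂ / cos²φ₁ = 5.9  ⇒  cos φ₁ = cos 28.3° / √5.9 = 0.8805/2.429 = 0.3625.
φ₁ = arccos(0.3625) ≈ 68.7°.

68.7°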